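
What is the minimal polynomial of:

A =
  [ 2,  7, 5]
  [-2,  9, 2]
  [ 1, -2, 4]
x^3 - 15*x^2 + 75*x - 125

The characteristic polynomial is χ_A(x) = (x - 5)^3, so the eigenvalues are known. The minimal polynomial is
  m_A(x) = Π_λ (x − λ)^{k_λ}
where k_λ is the size of the *largest* Jordan block for λ (equivalently, the smallest k with (A − λI)^k v = 0 for every generalised eigenvector v of λ).

  λ = 5: largest Jordan block has size 3, contributing (x − 5)^3

So m_A(x) = (x - 5)^3 = x^3 - 15*x^2 + 75*x - 125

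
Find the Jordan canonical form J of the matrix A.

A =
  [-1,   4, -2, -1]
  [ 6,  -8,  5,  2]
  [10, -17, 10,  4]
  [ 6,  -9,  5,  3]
J_3(1) ⊕ J_1(1)

The characteristic polynomial is
  det(x·I − A) = x^4 - 4*x^3 + 6*x^2 - 4*x + 1 = (x - 1)^4

Eigenvalues and multiplicities (the geometric multiplicity of λ is n − rank(A − λI), which equals the number of Jordan blocks for λ):
  λ = 1: algebraic multiplicity = 4, geometric multiplicity = 2

Determining the block sizes for each eigenvalue:
  λ = 1: with am = 4 and gm = 2, the partition is not yet determined (e.g. several partitions of 4 into 2 parts exist). Let N = A − (1)·I. Computing rank(N^1) = 2, rank(N^2) = 1, rank(N^3) = 0; the number of blocks of size ≥ j is rank(N^{j−1}) − rank(N^j), giving [2, 1, 1]. So we have 1 block(s) of size 3, 1 block(s) of size 1 → block sizes [3, 1]

Assembling the blocks gives a Jordan form
J =
  [1, 1, 0, 0]
  [0, 1, 1, 0]
  [0, 0, 1, 0]
  [0, 0, 0, 1]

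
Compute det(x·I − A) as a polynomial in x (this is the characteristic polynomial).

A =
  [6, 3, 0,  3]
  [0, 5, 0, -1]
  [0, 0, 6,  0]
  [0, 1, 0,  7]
x^4 - 24*x^3 + 216*x^2 - 864*x + 1296

Expanding det(x·I − A) (e.g. by cofactor expansion or by noting that A is similar to its Jordan form J, which has the same characteristic polynomial as A) gives
  χ_A(x) = x^4 - 24*x^3 + 216*x^2 - 864*x + 1296
which factors as (x - 6)^4. The eigenvalues (with algebraic multiplicities) are λ = 6 with multiplicity 4.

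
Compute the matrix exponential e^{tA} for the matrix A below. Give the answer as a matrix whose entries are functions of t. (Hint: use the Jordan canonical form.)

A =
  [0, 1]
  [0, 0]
e^{tA} =
  [1, t]
  [0, 1]

Strategy: write A = P · J · P⁻¹ where J is a Jordan canonical form, so e^{tA} = P · e^{tJ} · P⁻¹, and e^{tJ} can be computed block-by-block.

A has Jordan form
J =
  [0, 1]
  [0, 0]
(up to reordering of blocks).

Per-block formulas:
  For a 2×2 Jordan block J_2(0): exp(t · J_2(0)) = e^(0t)·(I + t·N), where N is the 2×2 nilpotent shift.

After assembling e^{tJ} and conjugating by P, we get:

e^{tA} =
  [1, t]
  [0, 1]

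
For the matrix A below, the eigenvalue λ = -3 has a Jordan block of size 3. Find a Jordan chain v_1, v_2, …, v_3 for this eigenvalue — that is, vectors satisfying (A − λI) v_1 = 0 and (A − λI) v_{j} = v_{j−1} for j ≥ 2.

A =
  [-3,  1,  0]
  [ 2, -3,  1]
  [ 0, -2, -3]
A Jordan chain for λ = -3 of length 3:
v_1 = (2, 0, -4)ᵀ
v_2 = (0, 2, 0)ᵀ
v_3 = (1, 0, 0)ᵀ

Let N = A − (-3)·I. We want v_3 with N^3 v_3 = 0 but N^2 v_3 ≠ 0; then v_{j-1} := N · v_j for j = 3, …, 2.

Pick v_3 = (1, 0, 0)ᵀ.
Then v_2 = N · v_3 = (0, 2, 0)ᵀ.
Then v_1 = N · v_2 = (2, 0, -4)ᵀ.

Sanity check: (A − (-3)·I) v_1 = (0, 0, 0)ᵀ = 0. ✓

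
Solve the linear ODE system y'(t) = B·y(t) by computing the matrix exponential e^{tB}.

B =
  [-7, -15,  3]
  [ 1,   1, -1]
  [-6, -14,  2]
e^{tB} =
  [-3*t + exp(-4*t), -3*t - 3 + 3*exp(-4*t), 3*t]
  [t, t + 1, -t]
  [-2*t - 1 + exp(-4*t), -2*t - 3 + 3*exp(-4*t), 2*t + 1]

Strategy: write B = P · J · P⁻¹ where J is a Jordan canonical form, so e^{tB} = P · e^{tJ} · P⁻¹, and e^{tJ} can be computed block-by-block.

B has Jordan form
J =
  [-4, 0, 0]
  [ 0, 0, 1]
  [ 0, 0, 0]
(up to reordering of blocks).

Per-block formulas:
  For a 2×2 Jordan block J_2(0): exp(t · J_2(0)) = e^(0t)·(I + t·N), where N is the 2×2 nilpotent shift.
  For a 1×1 block at λ = -4: exp(t · [-4]) = [e^(-4t)].

After assembling e^{tJ} and conjugating by P, we get:

e^{tB} =
  [-3*t + exp(-4*t), -3*t - 3 + 3*exp(-4*t), 3*t]
  [t, t + 1, -t]
  [-2*t - 1 + exp(-4*t), -2*t - 3 + 3*exp(-4*t), 2*t + 1]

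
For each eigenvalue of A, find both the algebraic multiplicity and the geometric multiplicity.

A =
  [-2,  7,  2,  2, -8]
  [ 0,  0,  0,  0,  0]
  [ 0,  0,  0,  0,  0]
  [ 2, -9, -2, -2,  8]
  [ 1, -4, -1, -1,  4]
λ = 0: alg = 5, geom = 3

Step 1 — factor the characteristic polynomial to read off the algebraic multiplicities:
  χ_A(x) = x^5

Step 2 — compute geometric multiplicities via the rank-nullity identity g(λ) = n − rank(A − λI):
  rank(A − (0)·I) = 2, so dim ker(A − (0)·I) = n − 2 = 3

Summary:
  λ = 0: algebraic multiplicity = 5, geometric multiplicity = 3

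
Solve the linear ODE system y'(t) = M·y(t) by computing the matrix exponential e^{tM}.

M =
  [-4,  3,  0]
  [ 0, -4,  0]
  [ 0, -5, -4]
e^{tM} =
  [exp(-4*t), 3*t*exp(-4*t), 0]
  [0, exp(-4*t), 0]
  [0, -5*t*exp(-4*t), exp(-4*t)]

Strategy: write M = P · J · P⁻¹ where J is a Jordan canonical form, so e^{tM} = P · e^{tJ} · P⁻¹, and e^{tJ} can be computed block-by-block.

M has Jordan form
J =
  [-4,  1,  0]
  [ 0, -4,  0]
  [ 0,  0, -4]
(up to reordering of blocks).

Per-block formulas:
  For a 2×2 Jordan block J_2(-4): exp(t · J_2(-4)) = e^(-4t)·(I + t·N), where N is the 2×2 nilpotent shift.
  For a 1×1 block at λ = -4: exp(t · [-4]) = [e^(-4t)].

After assembling e^{tJ} and conjugating by P, we get:

e^{tM} =
  [exp(-4*t), 3*t*exp(-4*t), 0]
  [0, exp(-4*t), 0]
  [0, -5*t*exp(-4*t), exp(-4*t)]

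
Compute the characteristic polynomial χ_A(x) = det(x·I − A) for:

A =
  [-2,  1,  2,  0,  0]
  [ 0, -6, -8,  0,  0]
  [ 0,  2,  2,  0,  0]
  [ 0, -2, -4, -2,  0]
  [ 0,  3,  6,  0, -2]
x^5 + 10*x^4 + 40*x^3 + 80*x^2 + 80*x + 32

Expanding det(x·I − A) (e.g. by cofactor expansion or by noting that A is similar to its Jordan form J, which has the same characteristic polynomial as A) gives
  χ_A(x) = x^5 + 10*x^4 + 40*x^3 + 80*x^2 + 80*x + 32
which factors as (x + 2)^5. The eigenvalues (with algebraic multiplicities) are λ = -2 with multiplicity 5.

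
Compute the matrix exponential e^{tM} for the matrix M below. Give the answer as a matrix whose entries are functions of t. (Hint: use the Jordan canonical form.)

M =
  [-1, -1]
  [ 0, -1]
e^{tM} =
  [exp(-t), -t*exp(-t)]
  [0, exp(-t)]

Strategy: write M = P · J · P⁻¹ where J is a Jordan canonical form, so e^{tM} = P · e^{tJ} · P⁻¹, and e^{tJ} can be computed block-by-block.

M has Jordan form
J =
  [-1,  1]
  [ 0, -1]
(up to reordering of blocks).

Per-block formulas:
  For a 2×2 Jordan block J_2(-1): exp(t · J_2(-1)) = e^(-1t)·(I + t·N), where N is the 2×2 nilpotent shift.

After assembling e^{tJ} and conjugating by P, we get:

e^{tM} =
  [exp(-t), -t*exp(-t)]
  [0, exp(-t)]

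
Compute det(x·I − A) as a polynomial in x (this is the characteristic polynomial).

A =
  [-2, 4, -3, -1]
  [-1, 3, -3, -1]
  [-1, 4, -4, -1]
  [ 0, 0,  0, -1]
x^4 + 4*x^3 + 6*x^2 + 4*x + 1

Expanding det(x·I − A) (e.g. by cofactor expansion or by noting that A is similar to its Jordan form J, which has the same characteristic polynomial as A) gives
  χ_A(x) = x^4 + 4*x^3 + 6*x^2 + 4*x + 1
which factors as (x + 1)^4. The eigenvalues (with algebraic multiplicities) are λ = -1 with multiplicity 4.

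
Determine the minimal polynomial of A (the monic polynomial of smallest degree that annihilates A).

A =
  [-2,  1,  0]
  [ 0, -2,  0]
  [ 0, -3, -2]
x^2 + 4*x + 4

The characteristic polynomial is χ_A(x) = (x + 2)^3, so the eigenvalues are known. The minimal polynomial is
  m_A(x) = Π_λ (x − λ)^{k_λ}
where k_λ is the size of the *largest* Jordan block for λ (equivalently, the smallest k with (A − λI)^k v = 0 for every generalised eigenvector v of λ).

  λ = -2: largest Jordan block has size 2, contributing (x + 2)^2

So m_A(x) = (x + 2)^2 = x^2 + 4*x + 4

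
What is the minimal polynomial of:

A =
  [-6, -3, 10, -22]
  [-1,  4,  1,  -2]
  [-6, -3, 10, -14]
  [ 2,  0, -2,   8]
x^3 - 12*x^2 + 48*x - 64

The characteristic polynomial is χ_A(x) = (x - 4)^4, so the eigenvalues are known. The minimal polynomial is
  m_A(x) = Π_λ (x − λ)^{k_λ}
where k_λ is the size of the *largest* Jordan block for λ (equivalently, the smallest k with (A − λI)^k v = 0 for every generalised eigenvector v of λ).

  λ = 4: largest Jordan block has size 3, contributing (x − 4)^3

So m_A(x) = (x - 4)^3 = x^3 - 12*x^2 + 48*x - 64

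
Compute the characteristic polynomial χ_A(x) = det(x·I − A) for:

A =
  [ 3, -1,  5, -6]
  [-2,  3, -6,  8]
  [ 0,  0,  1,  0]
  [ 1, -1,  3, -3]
x^4 - 4*x^3 + 6*x^2 - 4*x + 1

Expanding det(x·I − A) (e.g. by cofactor expansion or by noting that A is similar to its Jordan form J, which has the same characteristic polynomial as A) gives
  χ_A(x) = x^4 - 4*x^3 + 6*x^2 - 4*x + 1
which factors as (x - 1)^4. The eigenvalues (with algebraic multiplicities) are λ = 1 with multiplicity 4.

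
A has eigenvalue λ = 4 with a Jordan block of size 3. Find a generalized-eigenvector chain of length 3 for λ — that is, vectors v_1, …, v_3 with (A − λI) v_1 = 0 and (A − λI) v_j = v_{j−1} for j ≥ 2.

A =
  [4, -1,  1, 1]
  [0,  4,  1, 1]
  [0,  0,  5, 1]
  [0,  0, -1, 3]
A Jordan chain for λ = 4 of length 3:
v_1 = (-1, 0, 0, 0)ᵀ
v_2 = (1, 1, 1, -1)ᵀ
v_3 = (0, 0, 1, 0)ᵀ

Let N = A − (4)·I. We want v_3 with N^3 v_3 = 0 but N^2 v_3 ≠ 0; then v_{j-1} := N · v_j for j = 3, …, 2.

Pick v_3 = (0, 0, 1, 0)ᵀ.
Then v_2 = N · v_3 = (1, 1, 1, -1)ᵀ.
Then v_1 = N · v_2 = (-1, 0, 0, 0)ᵀ.

Sanity check: (A − (4)·I) v_1 = (0, 0, 0, 0)ᵀ = 0. ✓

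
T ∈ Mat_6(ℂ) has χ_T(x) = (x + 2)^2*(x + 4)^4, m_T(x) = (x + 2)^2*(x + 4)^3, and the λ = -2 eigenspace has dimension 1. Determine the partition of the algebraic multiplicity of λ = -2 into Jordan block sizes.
Block sizes for λ = -2: [2]

Step 1 — from the characteristic polynomial, algebraic multiplicity of λ = -2 is 2. From dim ker(T − (-2)·I) = 1, there are exactly 1 Jordan blocks for λ = -2.
Step 2 — from the minimal polynomial, the factor (x + 2)^2 tells us the largest block for λ = -2 has size 2.
Step 3 — with total size 2, 1 blocks, and largest block 2, the block sizes (in nonincreasing order) are [2].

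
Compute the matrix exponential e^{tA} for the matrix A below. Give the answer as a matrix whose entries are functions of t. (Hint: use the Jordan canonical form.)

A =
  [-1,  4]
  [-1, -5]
e^{tA} =
  [2*t*exp(-3*t) + exp(-3*t), 4*t*exp(-3*t)]
  [-t*exp(-3*t), -2*t*exp(-3*t) + exp(-3*t)]

Strategy: write A = P · J · P⁻¹ where J is a Jordan canonical form, so e^{tA} = P · e^{tJ} · P⁻¹, and e^{tJ} can be computed block-by-block.

A has Jordan form
J =
  [-3,  1]
  [ 0, -3]
(up to reordering of blocks).

Per-block formulas:
  For a 2×2 Jordan block J_2(-3): exp(t · J_2(-3)) = e^(-3t)·(I + t·N), where N is the 2×2 nilpotent shift.

After assembling e^{tJ} and conjugating by P, we get:

e^{tA} =
  [2*t*exp(-3*t) + exp(-3*t), 4*t*exp(-3*t)]
  [-t*exp(-3*t), -2*t*exp(-3*t) + exp(-3*t)]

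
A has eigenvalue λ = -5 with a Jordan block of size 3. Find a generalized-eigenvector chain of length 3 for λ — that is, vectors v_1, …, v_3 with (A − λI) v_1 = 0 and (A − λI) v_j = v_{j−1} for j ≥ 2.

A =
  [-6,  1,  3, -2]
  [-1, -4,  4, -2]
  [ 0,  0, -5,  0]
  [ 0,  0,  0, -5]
A Jordan chain for λ = -5 of length 3:
v_1 = (1, 1, 0, 0)ᵀ
v_2 = (3, 4, 0, 0)ᵀ
v_3 = (0, 0, 1, 0)ᵀ

Let N = A − (-5)·I. We want v_3 with N^3 v_3 = 0 but N^2 v_3 ≠ 0; then v_{j-1} := N · v_j for j = 3, …, 2.

Pick v_3 = (0, 0, 1, 0)ᵀ.
Then v_2 = N · v_3 = (3, 4, 0, 0)ᵀ.
Then v_1 = N · v_2 = (1, 1, 0, 0)ᵀ.

Sanity check: (A − (-5)·I) v_1 = (0, 0, 0, 0)ᵀ = 0. ✓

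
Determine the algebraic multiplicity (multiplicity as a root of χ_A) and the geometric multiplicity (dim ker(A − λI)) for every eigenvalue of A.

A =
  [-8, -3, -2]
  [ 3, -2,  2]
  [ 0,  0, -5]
λ = -5: alg = 3, geom = 2

Step 1 — factor the characteristic polynomial to read off the algebraic multiplicities:
  χ_A(x) = (x + 5)^3

Step 2 — compute geometric multiplicities via the rank-nullity identity g(λ) = n − rank(A − λI):
  rank(A − (-5)·I) = 1, so dim ker(A − (-5)·I) = n − 1 = 2

Summary:
  λ = -5: algebraic multiplicity = 3, geometric multiplicity = 2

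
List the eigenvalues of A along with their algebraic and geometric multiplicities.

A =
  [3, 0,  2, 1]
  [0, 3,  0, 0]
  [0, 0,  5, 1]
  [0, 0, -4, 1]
λ = 3: alg = 4, geom = 3

Step 1 — factor the characteristic polynomial to read off the algebraic multiplicities:
  χ_A(x) = (x - 3)^4

Step 2 — compute geometric multiplicities via the rank-nullity identity g(λ) = n − rank(A − λI):
  rank(A − (3)·I) = 1, so dim ker(A − (3)·I) = n − 1 = 3

Summary:
  λ = 3: algebraic multiplicity = 4, geometric multiplicity = 3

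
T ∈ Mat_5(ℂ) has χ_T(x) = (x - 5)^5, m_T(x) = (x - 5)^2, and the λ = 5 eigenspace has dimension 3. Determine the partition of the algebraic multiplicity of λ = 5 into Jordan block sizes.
Block sizes for λ = 5: [2, 2, 1]

Step 1 — from the characteristic polynomial, algebraic multiplicity of λ = 5 is 5. From dim ker(T − (5)·I) = 3, there are exactly 3 Jordan blocks for λ = 5.
Step 2 — from the minimal polynomial, the factor (x − 5)^2 tells us the largest block for λ = 5 has size 2.
Step 3 — with total size 5, 3 blocks, and largest block 2, the block sizes (in nonincreasing order) are [2, 2, 1].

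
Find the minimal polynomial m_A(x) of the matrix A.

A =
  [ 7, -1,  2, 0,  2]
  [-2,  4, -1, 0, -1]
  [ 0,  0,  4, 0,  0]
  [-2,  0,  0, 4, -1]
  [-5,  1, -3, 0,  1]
x^3 - 12*x^2 + 48*x - 64

The characteristic polynomial is χ_A(x) = (x - 4)^5, so the eigenvalues are known. The minimal polynomial is
  m_A(x) = Π_λ (x − λ)^{k_λ}
where k_λ is the size of the *largest* Jordan block for λ (equivalently, the smallest k with (A − λI)^k v = 0 for every generalised eigenvector v of λ).

  λ = 4: largest Jordan block has size 3, contributing (x − 4)^3

So m_A(x) = (x - 4)^3 = x^3 - 12*x^2 + 48*x - 64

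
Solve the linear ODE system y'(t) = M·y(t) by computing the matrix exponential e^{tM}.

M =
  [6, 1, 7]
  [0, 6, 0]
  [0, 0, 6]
e^{tM} =
  [exp(6*t), t*exp(6*t), 7*t*exp(6*t)]
  [0, exp(6*t), 0]
  [0, 0, exp(6*t)]

Strategy: write M = P · J · P⁻¹ where J is a Jordan canonical form, so e^{tM} = P · e^{tJ} · P⁻¹, and e^{tJ} can be computed block-by-block.

M has Jordan form
J =
  [6, 1, 0]
  [0, 6, 0]
  [0, 0, 6]
(up to reordering of blocks).

Per-block formulas:
  For a 2×2 Jordan block J_2(6): exp(t · J_2(6)) = e^(6t)·(I + t·N), where N is the 2×2 nilpotent shift.
  For a 1×1 block at λ = 6: exp(t · [6]) = [e^(6t)].

After assembling e^{tJ} and conjugating by P, we get:

e^{tM} =
  [exp(6*t), t*exp(6*t), 7*t*exp(6*t)]
  [0, exp(6*t), 0]
  [0, 0, exp(6*t)]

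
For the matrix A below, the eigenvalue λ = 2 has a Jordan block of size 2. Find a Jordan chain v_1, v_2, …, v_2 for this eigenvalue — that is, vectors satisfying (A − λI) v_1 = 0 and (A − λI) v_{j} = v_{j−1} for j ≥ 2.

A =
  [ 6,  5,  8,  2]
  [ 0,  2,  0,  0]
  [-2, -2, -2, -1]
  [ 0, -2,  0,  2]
A Jordan chain for λ = 2 of length 2:
v_1 = (4, 0, -2, 0)ᵀ
v_2 = (1, 0, 0, 0)ᵀ

Let N = A − (2)·I. We want v_2 with N^2 v_2 = 0 but N^1 v_2 ≠ 0; then v_{j-1} := N · v_j for j = 2, …, 2.

Pick v_2 = (1, 0, 0, 0)ᵀ.
Then v_1 = N · v_2 = (4, 0, -2, 0)ᵀ.

Sanity check: (A − (2)·I) v_1 = (0, 0, 0, 0)ᵀ = 0. ✓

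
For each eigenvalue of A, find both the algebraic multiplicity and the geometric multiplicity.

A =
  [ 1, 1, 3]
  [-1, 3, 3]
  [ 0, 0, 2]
λ = 2: alg = 3, geom = 2

Step 1 — factor the characteristic polynomial to read off the algebraic multiplicities:
  χ_A(x) = (x - 2)^3

Step 2 — compute geometric multiplicities via the rank-nullity identity g(λ) = n − rank(A − λI):
  rank(A − (2)·I) = 1, so dim ker(A − (2)·I) = n − 1 = 2

Summary:
  λ = 2: algebraic multiplicity = 3, geometric multiplicity = 2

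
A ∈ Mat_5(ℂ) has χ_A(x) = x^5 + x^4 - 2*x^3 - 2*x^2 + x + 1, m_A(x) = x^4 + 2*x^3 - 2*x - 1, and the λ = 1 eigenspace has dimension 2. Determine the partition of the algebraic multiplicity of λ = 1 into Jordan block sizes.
Block sizes for λ = 1: [1, 1]

Step 1 — from the characteristic polynomial, algebraic multiplicity of λ = 1 is 2. From dim ker(A − (1)·I) = 2, there are exactly 2 Jordan blocks for λ = 1.
Step 2 — from the minimal polynomial, the factor (x − 1) tells us the largest block for λ = 1 has size 1.
Step 3 — with total size 2, 2 blocks, and largest block 1, the block sizes (in nonincreasing order) are [1, 1].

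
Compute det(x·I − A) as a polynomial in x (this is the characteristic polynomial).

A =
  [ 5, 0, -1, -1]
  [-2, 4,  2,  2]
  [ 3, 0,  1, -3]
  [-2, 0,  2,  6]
x^4 - 16*x^3 + 96*x^2 - 256*x + 256

Expanding det(x·I − A) (e.g. by cofactor expansion or by noting that A is similar to its Jordan form J, which has the same characteristic polynomial as A) gives
  χ_A(x) = x^4 - 16*x^3 + 96*x^2 - 256*x + 256
which factors as (x - 4)^4. The eigenvalues (with algebraic multiplicities) are λ = 4 with multiplicity 4.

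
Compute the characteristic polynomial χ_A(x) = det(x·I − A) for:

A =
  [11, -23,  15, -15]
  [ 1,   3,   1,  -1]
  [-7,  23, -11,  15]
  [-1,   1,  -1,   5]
x^4 - 8*x^3 + 128*x - 256

Expanding det(x·I − A) (e.g. by cofactor expansion or by noting that A is similar to its Jordan form J, which has the same characteristic polynomial as A) gives
  χ_A(x) = x^4 - 8*x^3 + 128*x - 256
which factors as (x - 4)^3*(x + 4). The eigenvalues (with algebraic multiplicities) are λ = -4 with multiplicity 1, λ = 4 with multiplicity 3.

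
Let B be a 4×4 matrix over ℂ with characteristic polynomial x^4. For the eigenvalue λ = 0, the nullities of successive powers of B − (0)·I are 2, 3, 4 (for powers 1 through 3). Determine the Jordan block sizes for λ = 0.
Block sizes for λ = 0: [3, 1]

From the dimensions of kernels of powers, the number of Jordan blocks of size at least j is d_j − d_{j−1} where d_j = dim ker(N^j) (with d_0 = 0). Computing the differences gives [2, 1, 1].
The number of blocks of size exactly k is (#blocks of size ≥ k) − (#blocks of size ≥ k + 1), so the partition is: 1 block(s) of size 1, 1 block(s) of size 3.
In nonincreasing order the block sizes are [3, 1].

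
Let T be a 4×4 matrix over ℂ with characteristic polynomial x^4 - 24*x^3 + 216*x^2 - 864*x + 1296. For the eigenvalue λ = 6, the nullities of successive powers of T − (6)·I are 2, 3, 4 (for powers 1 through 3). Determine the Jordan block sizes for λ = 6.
Block sizes for λ = 6: [3, 1]

From the dimensions of kernels of powers, the number of Jordan blocks of size at least j is d_j − d_{j−1} where d_j = dim ker(N^j) (with d_0 = 0). Computing the differences gives [2, 1, 1].
The number of blocks of size exactly k is (#blocks of size ≥ k) − (#blocks of size ≥ k + 1), so the partition is: 1 block(s) of size 1, 1 block(s) of size 3.
In nonincreasing order the block sizes are [3, 1].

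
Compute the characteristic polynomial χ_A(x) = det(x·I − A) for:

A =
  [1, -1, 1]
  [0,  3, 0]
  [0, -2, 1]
x^3 - 5*x^2 + 7*x - 3

Expanding det(x·I − A) (e.g. by cofactor expansion or by noting that A is similar to its Jordan form J, which has the same characteristic polynomial as A) gives
  χ_A(x) = x^3 - 5*x^2 + 7*x - 3
which factors as (x - 3)*(x - 1)^2. The eigenvalues (with algebraic multiplicities) are λ = 1 with multiplicity 2, λ = 3 with multiplicity 1.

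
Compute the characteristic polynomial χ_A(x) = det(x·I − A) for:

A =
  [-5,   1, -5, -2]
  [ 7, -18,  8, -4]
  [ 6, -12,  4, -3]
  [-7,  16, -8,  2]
x^4 + 17*x^3 + 105*x^2 + 275*x + 250

Expanding det(x·I − A) (e.g. by cofactor expansion or by noting that A is similar to its Jordan form J, which has the same characteristic polynomial as A) gives
  χ_A(x) = x^4 + 17*x^3 + 105*x^2 + 275*x + 250
which factors as (x + 2)*(x + 5)^3. The eigenvalues (with algebraic multiplicities) are λ = -5 with multiplicity 3, λ = -2 with multiplicity 1.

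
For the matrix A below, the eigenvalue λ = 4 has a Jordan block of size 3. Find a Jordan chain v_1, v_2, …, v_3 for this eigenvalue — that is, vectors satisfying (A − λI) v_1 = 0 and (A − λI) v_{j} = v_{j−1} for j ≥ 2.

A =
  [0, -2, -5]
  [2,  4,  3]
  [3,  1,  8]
A Jordan chain for λ = 4 of length 3:
v_1 = (-3, 1, 2)ᵀ
v_2 = (-4, 2, 3)ᵀ
v_3 = (1, 0, 0)ᵀ

Let N = A − (4)·I. We want v_3 with N^3 v_3 = 0 but N^2 v_3 ≠ 0; then v_{j-1} := N · v_j for j = 3, …, 2.

Pick v_3 = (1, 0, 0)ᵀ.
Then v_2 = N · v_3 = (-4, 2, 3)ᵀ.
Then v_1 = N · v_2 = (-3, 1, 2)ᵀ.

Sanity check: (A − (4)·I) v_1 = (0, 0, 0)ᵀ = 0. ✓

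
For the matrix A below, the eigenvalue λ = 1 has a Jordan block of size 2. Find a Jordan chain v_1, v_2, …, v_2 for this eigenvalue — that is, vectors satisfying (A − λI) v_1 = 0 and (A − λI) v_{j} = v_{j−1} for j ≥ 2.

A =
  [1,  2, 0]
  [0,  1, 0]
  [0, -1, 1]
A Jordan chain for λ = 1 of length 2:
v_1 = (2, 0, -1)ᵀ
v_2 = (0, 1, 0)ᵀ

Let N = A − (1)·I. We want v_2 with N^2 v_2 = 0 but N^1 v_2 ≠ 0; then v_{j-1} := N · v_j for j = 2, …, 2.

Pick v_2 = (0, 1, 0)ᵀ.
Then v_1 = N · v_2 = (2, 0, -1)ᵀ.

Sanity check: (A − (1)·I) v_1 = (0, 0, 0)ᵀ = 0. ✓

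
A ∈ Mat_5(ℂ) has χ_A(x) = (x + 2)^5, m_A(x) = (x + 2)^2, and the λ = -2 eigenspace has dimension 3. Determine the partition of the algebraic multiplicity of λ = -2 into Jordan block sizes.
Block sizes for λ = -2: [2, 2, 1]

Step 1 — from the characteristic polynomial, algebraic multiplicity of λ = -2 is 5. From dim ker(A − (-2)·I) = 3, there are exactly 3 Jordan blocks for λ = -2.
Step 2 — from the minimal polynomial, the factor (x + 2)^2 tells us the largest block for λ = -2 has size 2.
Step 3 — with total size 5, 3 blocks, and largest block 2, the block sizes (in nonincreasing order) are [2, 2, 1].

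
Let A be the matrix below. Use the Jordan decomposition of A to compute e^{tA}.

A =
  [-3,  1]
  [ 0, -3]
e^{tA} =
  [exp(-3*t), t*exp(-3*t)]
  [0, exp(-3*t)]

Strategy: write A = P · J · P⁻¹ where J is a Jordan canonical form, so e^{tA} = P · e^{tJ} · P⁻¹, and e^{tJ} can be computed block-by-block.

A has Jordan form
J =
  [-3,  1]
  [ 0, -3]
(up to reordering of blocks).

Per-block formulas:
  For a 2×2 Jordan block J_2(-3): exp(t · J_2(-3)) = e^(-3t)·(I + t·N), where N is the 2×2 nilpotent shift.

After assembling e^{tJ} and conjugating by P, we get:

e^{tA} =
  [exp(-3*t), t*exp(-3*t)]
  [0, exp(-3*t)]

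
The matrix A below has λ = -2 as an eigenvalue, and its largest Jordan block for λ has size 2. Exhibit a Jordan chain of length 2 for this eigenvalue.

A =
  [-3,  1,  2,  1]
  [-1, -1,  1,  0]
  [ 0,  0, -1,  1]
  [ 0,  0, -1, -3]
A Jordan chain for λ = -2 of length 2:
v_1 = (-1, -1, 0, 0)ᵀ
v_2 = (1, 0, 0, 0)ᵀ

Let N = A − (-2)·I. We want v_2 with N^2 v_2 = 0 but N^1 v_2 ≠ 0; then v_{j-1} := N · v_j for j = 2, …, 2.

Pick v_2 = (1, 0, 0, 0)ᵀ.
Then v_1 = N · v_2 = (-1, -1, 0, 0)ᵀ.

Sanity check: (A − (-2)·I) v_1 = (0, 0, 0, 0)ᵀ = 0. ✓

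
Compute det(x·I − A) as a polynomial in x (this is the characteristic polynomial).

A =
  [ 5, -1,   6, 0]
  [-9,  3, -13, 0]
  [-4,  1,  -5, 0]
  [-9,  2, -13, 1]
x^4 - 4*x^3 + 6*x^2 - 4*x + 1

Expanding det(x·I − A) (e.g. by cofactor expansion or by noting that A is similar to its Jordan form J, which has the same characteristic polynomial as A) gives
  χ_A(x) = x^4 - 4*x^3 + 6*x^2 - 4*x + 1
which factors as (x - 1)^4. The eigenvalues (with algebraic multiplicities) are λ = 1 with multiplicity 4.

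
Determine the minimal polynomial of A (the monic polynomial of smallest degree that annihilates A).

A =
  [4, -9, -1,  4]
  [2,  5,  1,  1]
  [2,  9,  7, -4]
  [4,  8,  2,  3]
x^3 - 13*x^2 + 48*x - 36

The characteristic polynomial is χ_A(x) = (x - 6)^3*(x - 1), so the eigenvalues are known. The minimal polynomial is
  m_A(x) = Π_λ (x − λ)^{k_λ}
where k_λ is the size of the *largest* Jordan block for λ (equivalently, the smallest k with (A − λI)^k v = 0 for every generalised eigenvector v of λ).

  λ = 1: largest Jordan block has size 1, contributing (x − 1)
  λ = 6: largest Jordan block has size 2, contributing (x − 6)^2

So m_A(x) = (x - 6)^2*(x - 1) = x^3 - 13*x^2 + 48*x - 36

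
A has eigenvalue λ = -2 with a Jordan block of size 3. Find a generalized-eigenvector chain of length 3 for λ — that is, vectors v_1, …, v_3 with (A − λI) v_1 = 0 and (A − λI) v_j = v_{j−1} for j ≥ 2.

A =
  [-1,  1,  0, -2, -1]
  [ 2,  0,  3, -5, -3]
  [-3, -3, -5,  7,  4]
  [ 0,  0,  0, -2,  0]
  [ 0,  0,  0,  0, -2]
A Jordan chain for λ = -2 of length 3:
v_1 = (3, -3, 0, 0, 0)ᵀ
v_2 = (1, 2, -3, 0, 0)ᵀ
v_3 = (1, 0, 0, 0, 0)ᵀ

Let N = A − (-2)·I. We want v_3 with N^3 v_3 = 0 but N^2 v_3 ≠ 0; then v_{j-1} := N · v_j for j = 3, …, 2.

Pick v_3 = (1, 0, 0, 0, 0)ᵀ.
Then v_2 = N · v_3 = (1, 2, -3, 0, 0)ᵀ.
Then v_1 = N · v_2 = (3, -3, 0, 0, 0)ᵀ.

Sanity check: (A − (-2)·I) v_1 = (0, 0, 0, 0, 0)ᵀ = 0. ✓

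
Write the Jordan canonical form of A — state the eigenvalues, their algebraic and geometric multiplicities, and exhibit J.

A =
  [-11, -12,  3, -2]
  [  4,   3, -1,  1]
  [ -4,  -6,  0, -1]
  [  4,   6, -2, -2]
J_1(-3) ⊕ J_1(-3) ⊕ J_2(-2)

The characteristic polynomial is
  det(x·I − A) = x^4 + 10*x^3 + 37*x^2 + 60*x + 36 = (x + 2)^2*(x + 3)^2

Eigenvalues and multiplicities (the geometric multiplicity of λ is n − rank(A − λI), which equals the number of Jordan blocks for λ):
  λ = -3: algebraic multiplicity = 2, geometric multiplicity = 2
  λ = -2: algebraic multiplicity = 2, geometric multiplicity = 1

Determining the block sizes for each eigenvalue:
  λ = -3: gm = am = 2, so every block has size 1 → block sizes [1, 1]
  λ = -2: one block (gm = 1), so the single block has size am = 2 → block sizes [2]

Assembling the blocks gives a Jordan form
J =
  [-3,  0,  0,  0]
  [ 0, -3,  0,  0]
  [ 0,  0, -2,  1]
  [ 0,  0,  0, -2]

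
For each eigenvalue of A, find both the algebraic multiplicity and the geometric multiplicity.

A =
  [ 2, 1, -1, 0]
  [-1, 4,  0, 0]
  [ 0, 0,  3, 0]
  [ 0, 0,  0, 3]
λ = 3: alg = 4, geom = 2

Step 1 — factor the characteristic polynomial to read off the algebraic multiplicities:
  χ_A(x) = (x - 3)^4

Step 2 — compute geometric multiplicities via the rank-nullity identity g(λ) = n − rank(A − λI):
  rank(A − (3)·I) = 2, so dim ker(A − (3)·I) = n − 2 = 2

Summary:
  λ = 3: algebraic multiplicity = 4, geometric multiplicity = 2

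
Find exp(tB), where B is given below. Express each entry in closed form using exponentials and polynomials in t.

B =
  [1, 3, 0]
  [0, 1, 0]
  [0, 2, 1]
e^{tB} =
  [exp(t), 3*t*exp(t), 0]
  [0, exp(t), 0]
  [0, 2*t*exp(t), exp(t)]

Strategy: write B = P · J · P⁻¹ where J is a Jordan canonical form, so e^{tB} = P · e^{tJ} · P⁻¹, and e^{tJ} can be computed block-by-block.

B has Jordan form
J =
  [1, 1, 0]
  [0, 1, 0]
  [0, 0, 1]
(up to reordering of blocks).

Per-block formulas:
  For a 1×1 block at λ = 1: exp(t · [1]) = [e^(1t)].
  For a 2×2 Jordan block J_2(1): exp(t · J_2(1)) = e^(1t)·(I + t·N), where N is the 2×2 nilpotent shift.

After assembling e^{tJ} and conjugating by P, we get:

e^{tB} =
  [exp(t), 3*t*exp(t), 0]
  [0, exp(t), 0]
  [0, 2*t*exp(t), exp(t)]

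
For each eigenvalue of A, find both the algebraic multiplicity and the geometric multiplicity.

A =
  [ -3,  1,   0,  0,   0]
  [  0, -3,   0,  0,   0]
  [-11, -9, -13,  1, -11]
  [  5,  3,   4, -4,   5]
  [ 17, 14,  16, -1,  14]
λ = -3: alg = 4, geom = 2; λ = 3: alg = 1, geom = 1

Step 1 — factor the characteristic polynomial to read off the algebraic multiplicities:
  χ_A(x) = (x - 3)*(x + 3)^4

Step 2 — compute geometric multiplicities via the rank-nullity identity g(λ) = n − rank(A − λI):
  rank(A − (-3)·I) = 3, so dim ker(A − (-3)·I) = n − 3 = 2
  rank(A − (3)·I) = 4, so dim ker(A − (3)·I) = n − 4 = 1

Summary:
  λ = -3: algebraic multiplicity = 4, geometric multiplicity = 2
  λ = 3: algebraic multiplicity = 1, geometric multiplicity = 1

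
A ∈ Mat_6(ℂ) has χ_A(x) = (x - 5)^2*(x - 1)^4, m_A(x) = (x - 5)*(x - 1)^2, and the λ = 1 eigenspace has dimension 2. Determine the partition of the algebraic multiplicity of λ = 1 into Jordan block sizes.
Block sizes for λ = 1: [2, 2]

Step 1 — from the characteristic polynomial, algebraic multiplicity of λ = 1 is 4. From dim ker(A − (1)·I) = 2, there are exactly 2 Jordan blocks for λ = 1.
Step 2 — from the minimal polynomial, the factor (x − 1)^2 tells us the largest block for λ = 1 has size 2.
Step 3 — with total size 4, 2 blocks, and largest block 2, the block sizes (in nonincreasing order) are [2, 2].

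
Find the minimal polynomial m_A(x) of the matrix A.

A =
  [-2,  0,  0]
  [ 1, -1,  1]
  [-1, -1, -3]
x^2 + 4*x + 4

The characteristic polynomial is χ_A(x) = (x + 2)^3, so the eigenvalues are known. The minimal polynomial is
  m_A(x) = Π_λ (x − λ)^{k_λ}
where k_λ is the size of the *largest* Jordan block for λ (equivalently, the smallest k with (A − λI)^k v = 0 for every generalised eigenvector v of λ).

  λ = -2: largest Jordan block has size 2, contributing (x + 2)^2

So m_A(x) = (x + 2)^2 = x^2 + 4*x + 4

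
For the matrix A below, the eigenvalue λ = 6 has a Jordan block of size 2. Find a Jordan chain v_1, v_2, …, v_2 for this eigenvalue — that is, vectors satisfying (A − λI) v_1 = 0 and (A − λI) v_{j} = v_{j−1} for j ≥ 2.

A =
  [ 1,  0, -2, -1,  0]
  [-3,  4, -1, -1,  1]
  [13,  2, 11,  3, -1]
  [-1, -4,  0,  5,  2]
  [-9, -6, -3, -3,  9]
A Jordan chain for λ = 6 of length 2:
v_1 = (-5, -3, 13, -1, -9)ᵀ
v_2 = (1, 0, 0, 0, 0)ᵀ

Let N = A − (6)·I. We want v_2 with N^2 v_2 = 0 but N^1 v_2 ≠ 0; then v_{j-1} := N · v_j for j = 2, …, 2.

Pick v_2 = (1, 0, 0, 0, 0)ᵀ.
Then v_1 = N · v_2 = (-5, -3, 13, -1, -9)ᵀ.

Sanity check: (A − (6)·I) v_1 = (0, 0, 0, 0, 0)ᵀ = 0. ✓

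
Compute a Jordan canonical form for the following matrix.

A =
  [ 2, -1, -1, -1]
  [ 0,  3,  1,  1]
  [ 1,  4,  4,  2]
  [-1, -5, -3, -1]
J_3(2) ⊕ J_1(2)

The characteristic polynomial is
  det(x·I − A) = x^4 - 8*x^3 + 24*x^2 - 32*x + 16 = (x - 2)^4

Eigenvalues and multiplicities (the geometric multiplicity of λ is n − rank(A − λI), which equals the number of Jordan blocks for λ):
  λ = 2: algebraic multiplicity = 4, geometric multiplicity = 2

Determining the block sizes for each eigenvalue:
  λ = 2: with am = 4 and gm = 2, the partition is not yet determined (e.g. several partitions of 4 into 2 parts exist). Let N = A − (2)·I. Computing rank(N^1) = 2, rank(N^2) = 1, rank(N^3) = 0; the number of blocks of size ≥ j is rank(N^{j−1}) − rank(N^j), giving [2, 1, 1]. So we have 1 block(s) of size 3, 1 block(s) of size 1 → block sizes [3, 1]

Assembling the blocks gives a Jordan form
J =
  [2, 1, 0, 0]
  [0, 2, 1, 0]
  [0, 0, 2, 0]
  [0, 0, 0, 2]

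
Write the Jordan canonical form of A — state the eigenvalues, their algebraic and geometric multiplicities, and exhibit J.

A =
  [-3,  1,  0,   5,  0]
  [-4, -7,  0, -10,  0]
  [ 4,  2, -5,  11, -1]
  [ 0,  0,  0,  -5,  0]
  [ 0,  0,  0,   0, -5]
J_2(-5) ⊕ J_2(-5) ⊕ J_1(-5)

The characteristic polynomial is
  det(x·I − A) = x^5 + 25*x^4 + 250*x^3 + 1250*x^2 + 3125*x + 3125 = (x + 5)^5

Eigenvalues and multiplicities (the geometric multiplicity of λ is n − rank(A − λI), which equals the number of Jordan blocks for λ):
  λ = -5: algebraic multiplicity = 5, geometric multiplicity = 3

Determining the block sizes for each eigenvalue:
  λ = -5: with am = 5 and gm = 3, the partition is not yet determined (e.g. several partitions of 5 into 3 parts exist). Let N = A − (-5)·I. Computing rank(N^1) = 2, rank(N^2) = 0; the number of blocks of size ≥ j is rank(N^{j−1}) − rank(N^j), giving [3, 2]. So we have 2 block(s) of size 2, 1 block(s) of size 1 → block sizes [2, 2, 1]

Assembling the blocks gives a Jordan form
J =
  [-5,  1,  0,  0,  0]
  [ 0, -5,  0,  0,  0]
  [ 0,  0, -5,  1,  0]
  [ 0,  0,  0, -5,  0]
  [ 0,  0,  0,  0, -5]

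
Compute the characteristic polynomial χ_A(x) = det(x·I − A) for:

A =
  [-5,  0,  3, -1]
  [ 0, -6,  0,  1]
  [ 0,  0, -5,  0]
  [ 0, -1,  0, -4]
x^4 + 20*x^3 + 150*x^2 + 500*x + 625

Expanding det(x·I − A) (e.g. by cofactor expansion or by noting that A is similar to its Jordan form J, which has the same characteristic polynomial as A) gives
  χ_A(x) = x^4 + 20*x^3 + 150*x^2 + 500*x + 625
which factors as (x + 5)^4. The eigenvalues (with algebraic multiplicities) are λ = -5 with multiplicity 4.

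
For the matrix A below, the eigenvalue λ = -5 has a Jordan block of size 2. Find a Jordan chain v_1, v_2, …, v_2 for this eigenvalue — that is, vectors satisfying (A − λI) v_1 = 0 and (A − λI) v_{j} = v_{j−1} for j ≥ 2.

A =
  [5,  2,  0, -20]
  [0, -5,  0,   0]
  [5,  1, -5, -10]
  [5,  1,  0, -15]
A Jordan chain for λ = -5 of length 2:
v_1 = (10, 0, 5, 5)ᵀ
v_2 = (1, 0, 0, 0)ᵀ

Let N = A − (-5)·I. We want v_2 with N^2 v_2 = 0 but N^1 v_2 ≠ 0; then v_{j-1} := N · v_j for j = 2, …, 2.

Pick v_2 = (1, 0, 0, 0)ᵀ.
Then v_1 = N · v_2 = (10, 0, 5, 5)ᵀ.

Sanity check: (A − (-5)·I) v_1 = (0, 0, 0, 0)ᵀ = 0. ✓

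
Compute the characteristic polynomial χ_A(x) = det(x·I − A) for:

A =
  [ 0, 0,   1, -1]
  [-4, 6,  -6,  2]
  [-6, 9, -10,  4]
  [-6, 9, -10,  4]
x^4

Expanding det(x·I − A) (e.g. by cofactor expansion or by noting that A is similar to its Jordan form J, which has the same characteristic polynomial as A) gives
  χ_A(x) = x^4
which factors as x^4. The eigenvalues (with algebraic multiplicities) are λ = 0 with multiplicity 4.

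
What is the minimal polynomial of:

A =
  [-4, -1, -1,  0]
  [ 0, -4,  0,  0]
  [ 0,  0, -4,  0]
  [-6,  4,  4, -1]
x^3 + 9*x^2 + 24*x + 16

The characteristic polynomial is χ_A(x) = (x + 1)*(x + 4)^3, so the eigenvalues are known. The minimal polynomial is
  m_A(x) = Π_λ (x − λ)^{k_λ}
where k_λ is the size of the *largest* Jordan block for λ (equivalently, the smallest k with (A − λI)^k v = 0 for every generalised eigenvector v of λ).

  λ = -4: largest Jordan block has size 2, contributing (x + 4)^2
  λ = -1: largest Jordan block has size 1, contributing (x + 1)

So m_A(x) = (x + 1)*(x + 4)^2 = x^3 + 9*x^2 + 24*x + 16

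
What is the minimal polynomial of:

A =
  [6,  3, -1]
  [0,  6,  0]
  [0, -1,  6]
x^3 - 18*x^2 + 108*x - 216

The characteristic polynomial is χ_A(x) = (x - 6)^3, so the eigenvalues are known. The minimal polynomial is
  m_A(x) = Π_λ (x − λ)^{k_λ}
where k_λ is the size of the *largest* Jordan block for λ (equivalently, the smallest k with (A − λI)^k v = 0 for every generalised eigenvector v of λ).

  λ = 6: largest Jordan block has size 3, contributing (x − 6)^3

So m_A(x) = (x - 6)^3 = x^3 - 18*x^2 + 108*x - 216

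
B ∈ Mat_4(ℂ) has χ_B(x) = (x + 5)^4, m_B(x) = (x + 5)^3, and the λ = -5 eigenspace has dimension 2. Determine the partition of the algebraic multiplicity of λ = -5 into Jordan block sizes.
Block sizes for λ = -5: [3, 1]

Step 1 — from the characteristic polynomial, algebraic multiplicity of λ = -5 is 4. From dim ker(B − (-5)·I) = 2, there are exactly 2 Jordan blocks for λ = -5.
Step 2 — from the minimal polynomial, the factor (x + 5)^3 tells us the largest block for λ = -5 has size 3.
Step 3 — with total size 4, 2 blocks, and largest block 3, the block sizes (in nonincreasing order) are [3, 1].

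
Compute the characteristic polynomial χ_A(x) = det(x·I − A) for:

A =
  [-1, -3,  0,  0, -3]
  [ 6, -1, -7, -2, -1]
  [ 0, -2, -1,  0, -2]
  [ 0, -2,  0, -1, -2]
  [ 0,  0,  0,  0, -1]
x^5 + 5*x^4 + 10*x^3 + 10*x^2 + 5*x + 1

Expanding det(x·I − A) (e.g. by cofactor expansion or by noting that A is similar to its Jordan form J, which has the same characteristic polynomial as A) gives
  χ_A(x) = x^5 + 5*x^4 + 10*x^3 + 10*x^2 + 5*x + 1
which factors as (x + 1)^5. The eigenvalues (with algebraic multiplicities) are λ = -1 with multiplicity 5.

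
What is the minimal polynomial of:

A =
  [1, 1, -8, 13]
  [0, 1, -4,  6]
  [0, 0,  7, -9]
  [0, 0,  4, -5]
x^2 - 2*x + 1

The characteristic polynomial is χ_A(x) = (x - 1)^4, so the eigenvalues are known. The minimal polynomial is
  m_A(x) = Π_λ (x − λ)^{k_λ}
where k_λ is the size of the *largest* Jordan block for λ (equivalently, the smallest k with (A − λI)^k v = 0 for every generalised eigenvector v of λ).

  λ = 1: largest Jordan block has size 2, contributing (x − 1)^2

So m_A(x) = (x - 1)^2 = x^2 - 2*x + 1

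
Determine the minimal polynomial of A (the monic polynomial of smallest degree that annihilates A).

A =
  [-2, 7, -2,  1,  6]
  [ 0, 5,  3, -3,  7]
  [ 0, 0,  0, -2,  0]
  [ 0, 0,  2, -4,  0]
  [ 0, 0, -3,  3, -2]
x^4 + x^3 - 18*x^2 - 52*x - 40

The characteristic polynomial is χ_A(x) = (x - 5)*(x + 2)^4, so the eigenvalues are known. The minimal polynomial is
  m_A(x) = Π_λ (x − λ)^{k_λ}
where k_λ is the size of the *largest* Jordan block for λ (equivalently, the smallest k with (A − λI)^k v = 0 for every generalised eigenvector v of λ).

  λ = -2: largest Jordan block has size 3, contributing (x + 2)^3
  λ = 5: largest Jordan block has size 1, contributing (x − 5)

So m_A(x) = (x - 5)*(x + 2)^3 = x^4 + x^3 - 18*x^2 - 52*x - 40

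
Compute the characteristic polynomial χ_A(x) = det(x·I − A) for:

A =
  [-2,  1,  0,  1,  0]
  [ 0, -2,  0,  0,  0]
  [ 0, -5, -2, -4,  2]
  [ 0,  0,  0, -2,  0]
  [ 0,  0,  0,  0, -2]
x^5 + 10*x^4 + 40*x^3 + 80*x^2 + 80*x + 32

Expanding det(x·I − A) (e.g. by cofactor expansion or by noting that A is similar to its Jordan form J, which has the same characteristic polynomial as A) gives
  χ_A(x) = x^5 + 10*x^4 + 40*x^3 + 80*x^2 + 80*x + 32
which factors as (x + 2)^5. The eigenvalues (with algebraic multiplicities) are λ = -2 with multiplicity 5.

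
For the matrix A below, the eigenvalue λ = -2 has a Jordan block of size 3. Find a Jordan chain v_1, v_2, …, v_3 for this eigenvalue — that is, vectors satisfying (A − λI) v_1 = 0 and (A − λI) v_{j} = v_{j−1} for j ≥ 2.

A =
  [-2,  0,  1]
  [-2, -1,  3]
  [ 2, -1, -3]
A Jordan chain for λ = -2 of length 3:
v_1 = (2, 4, 0)ᵀ
v_2 = (0, -2, 2)ᵀ
v_3 = (1, 0, 0)ᵀ

Let N = A − (-2)·I. We want v_3 with N^3 v_3 = 0 but N^2 v_3 ≠ 0; then v_{j-1} := N · v_j for j = 3, …, 2.

Pick v_3 = (1, 0, 0)ᵀ.
Then v_2 = N · v_3 = (0, -2, 2)ᵀ.
Then v_1 = N · v_2 = (2, 4, 0)ᵀ.

Sanity check: (A − (-2)·I) v_1 = (0, 0, 0)ᵀ = 0. ✓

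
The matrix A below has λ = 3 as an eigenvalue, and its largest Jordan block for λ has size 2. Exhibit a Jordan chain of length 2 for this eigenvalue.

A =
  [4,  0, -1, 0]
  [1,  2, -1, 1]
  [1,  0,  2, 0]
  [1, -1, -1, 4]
A Jordan chain for λ = 3 of length 2:
v_1 = (1, 1, 1, 1)ᵀ
v_2 = (1, 0, 0, 0)ᵀ

Let N = A − (3)·I. We want v_2 with N^2 v_2 = 0 but N^1 v_2 ≠ 0; then v_{j-1} := N · v_j for j = 2, …, 2.

Pick v_2 = (1, 0, 0, 0)ᵀ.
Then v_1 = N · v_2 = (1, 1, 1, 1)ᵀ.

Sanity check: (A − (3)·I) v_1 = (0, 0, 0, 0)ᵀ = 0. ✓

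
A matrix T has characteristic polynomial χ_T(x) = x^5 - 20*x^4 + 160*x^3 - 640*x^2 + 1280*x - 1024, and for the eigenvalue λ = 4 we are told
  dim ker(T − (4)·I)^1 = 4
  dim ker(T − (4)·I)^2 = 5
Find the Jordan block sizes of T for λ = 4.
Block sizes for λ = 4: [2, 1, 1, 1]

From the dimensions of kernels of powers, the number of Jordan blocks of size at least j is d_j − d_{j−1} where d_j = dim ker(N^j) (with d_0 = 0). Computing the differences gives [4, 1].
The number of blocks of size exactly k is (#blocks of size ≥ k) − (#blocks of size ≥ k + 1), so the partition is: 3 block(s) of size 1, 1 block(s) of size 2.
In nonincreasing order the block sizes are [2, 1, 1, 1].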